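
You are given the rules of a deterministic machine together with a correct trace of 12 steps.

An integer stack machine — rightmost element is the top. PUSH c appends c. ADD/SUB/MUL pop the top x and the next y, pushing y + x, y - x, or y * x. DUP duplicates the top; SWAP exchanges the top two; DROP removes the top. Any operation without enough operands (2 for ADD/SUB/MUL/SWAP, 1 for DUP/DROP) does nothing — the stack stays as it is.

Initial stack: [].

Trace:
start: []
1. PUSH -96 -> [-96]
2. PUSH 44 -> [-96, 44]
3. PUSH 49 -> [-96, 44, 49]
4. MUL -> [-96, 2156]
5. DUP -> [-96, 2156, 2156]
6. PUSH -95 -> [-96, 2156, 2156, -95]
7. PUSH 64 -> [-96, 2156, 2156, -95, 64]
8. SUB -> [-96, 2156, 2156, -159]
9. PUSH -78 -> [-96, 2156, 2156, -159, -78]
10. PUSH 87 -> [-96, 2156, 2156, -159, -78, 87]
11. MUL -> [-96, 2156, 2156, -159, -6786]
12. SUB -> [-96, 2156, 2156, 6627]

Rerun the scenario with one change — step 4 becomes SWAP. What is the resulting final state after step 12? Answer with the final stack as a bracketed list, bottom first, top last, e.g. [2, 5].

(re-executing from step 4 with the substitution; state before step 4: [-96, 44, 49])
4. SWAP -> [-96, 49, 44]
5. DUP -> [-96, 49, 44, 44]
6. PUSH -95 -> [-96, 49, 44, 44, -95]
7. PUSH 64 -> [-96, 49, 44, 44, -95, 64]
8. SUB -> [-96, 49, 44, 44, -159]
9. PUSH -78 -> [-96, 49, 44, 44, -159, -78]
10. PUSH 87 -> [-96, 49, 44, 44, -159, -78, 87]
11. MUL -> [-96, 49, 44, 44, -159, -6786]
12. SUB -> [-96, 49, 44, 44, 6627]

[-96, 49, 44, 44, 6627]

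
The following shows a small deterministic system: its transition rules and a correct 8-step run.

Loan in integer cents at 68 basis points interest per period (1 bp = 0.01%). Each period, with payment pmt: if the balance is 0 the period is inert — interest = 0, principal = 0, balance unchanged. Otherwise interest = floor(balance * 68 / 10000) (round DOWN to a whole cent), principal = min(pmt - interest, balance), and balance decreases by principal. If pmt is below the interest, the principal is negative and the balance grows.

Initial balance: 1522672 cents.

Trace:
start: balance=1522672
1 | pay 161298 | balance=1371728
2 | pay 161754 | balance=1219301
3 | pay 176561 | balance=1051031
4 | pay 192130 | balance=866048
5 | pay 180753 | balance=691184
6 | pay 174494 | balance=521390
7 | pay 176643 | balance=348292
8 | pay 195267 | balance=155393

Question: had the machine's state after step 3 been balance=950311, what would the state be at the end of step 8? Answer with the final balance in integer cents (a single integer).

51200

state after step 3 := balance=950311
4 | pay 192130 | balance=764643
5 | pay 180753 | balance=589089
6 | pay 174494 | balance=418600
7 | pay 176643 | balance=244803
8 | pay 195267 | balance=51200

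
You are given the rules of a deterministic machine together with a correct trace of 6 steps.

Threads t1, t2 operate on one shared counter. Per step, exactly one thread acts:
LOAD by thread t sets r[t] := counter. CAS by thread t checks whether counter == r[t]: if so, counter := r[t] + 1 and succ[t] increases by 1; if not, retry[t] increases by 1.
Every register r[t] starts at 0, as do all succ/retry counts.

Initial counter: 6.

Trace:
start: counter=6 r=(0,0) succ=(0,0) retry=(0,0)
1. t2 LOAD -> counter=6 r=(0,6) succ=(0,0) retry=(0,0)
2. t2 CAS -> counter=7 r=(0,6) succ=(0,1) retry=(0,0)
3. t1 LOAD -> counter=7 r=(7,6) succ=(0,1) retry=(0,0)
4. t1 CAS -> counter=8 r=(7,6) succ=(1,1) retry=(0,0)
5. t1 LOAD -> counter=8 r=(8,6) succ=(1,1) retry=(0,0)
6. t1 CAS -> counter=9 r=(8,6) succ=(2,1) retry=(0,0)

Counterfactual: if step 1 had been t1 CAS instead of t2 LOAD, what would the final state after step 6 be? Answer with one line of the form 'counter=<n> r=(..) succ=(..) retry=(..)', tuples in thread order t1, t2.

(re-executing from step 1 with the substitution; state before step 1: counter=6 r=(0,0) succ=(0,0) retry=(0,0))
1. t1 CAS -> counter=6 r=(0,0) succ=(0,0) retry=(1,0)
2. t2 CAS -> counter=6 r=(0,0) succ=(0,0) retry=(1,1)
3. t1 LOAD -> counter=6 r=(6,0) succ=(0,0) retry=(1,1)
4. t1 CAS -> counter=7 r=(6,0) succ=(1,0) retry=(1,1)
5. t1 LOAD -> counter=7 r=(7,0) succ=(1,0) retry=(1,1)
6. t1 CAS -> counter=8 r=(7,0) succ=(2,0) retry=(1,1)

counter=8 r=(7,0) succ=(2,0) retry=(1,1)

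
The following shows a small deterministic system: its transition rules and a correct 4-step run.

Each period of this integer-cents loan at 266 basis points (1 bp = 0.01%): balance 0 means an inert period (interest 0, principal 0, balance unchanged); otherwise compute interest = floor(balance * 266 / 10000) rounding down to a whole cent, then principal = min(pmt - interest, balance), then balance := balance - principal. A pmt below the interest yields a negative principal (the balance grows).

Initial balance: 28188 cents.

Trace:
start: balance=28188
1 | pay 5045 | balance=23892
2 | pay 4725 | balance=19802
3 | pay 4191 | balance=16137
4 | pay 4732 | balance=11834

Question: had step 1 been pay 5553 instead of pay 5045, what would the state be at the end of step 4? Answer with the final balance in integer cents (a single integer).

(re-executing from step 1 with the substitution; state before step 1: balance=28188)
1 | pay 5553 | balance=23384
2 | pay 4725 | balance=19281
3 | pay 4191 | balance=15602
4 | pay 4732 | balance=11285

11285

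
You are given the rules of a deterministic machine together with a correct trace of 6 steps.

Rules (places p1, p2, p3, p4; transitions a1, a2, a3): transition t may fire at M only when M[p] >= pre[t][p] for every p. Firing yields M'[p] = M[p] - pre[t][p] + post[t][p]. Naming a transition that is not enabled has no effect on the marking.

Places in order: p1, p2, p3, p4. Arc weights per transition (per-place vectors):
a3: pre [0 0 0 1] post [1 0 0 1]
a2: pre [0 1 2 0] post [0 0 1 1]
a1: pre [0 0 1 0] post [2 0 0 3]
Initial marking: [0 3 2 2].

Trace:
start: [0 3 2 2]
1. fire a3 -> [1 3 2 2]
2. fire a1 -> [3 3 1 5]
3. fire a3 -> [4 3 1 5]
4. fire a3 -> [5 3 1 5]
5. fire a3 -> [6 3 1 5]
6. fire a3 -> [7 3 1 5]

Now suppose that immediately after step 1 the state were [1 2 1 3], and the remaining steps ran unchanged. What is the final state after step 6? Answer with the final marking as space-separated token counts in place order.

state after step 1 := [1 2 1 3]
2. fire a1 -> [3 2 0 6]
3. fire a3 -> [4 2 0 6]
4. fire a3 -> [5 2 0 6]
5. fire a3 -> [6 2 0 6]
6. fire a3 -> [7 2 0 6]

7 2 0 6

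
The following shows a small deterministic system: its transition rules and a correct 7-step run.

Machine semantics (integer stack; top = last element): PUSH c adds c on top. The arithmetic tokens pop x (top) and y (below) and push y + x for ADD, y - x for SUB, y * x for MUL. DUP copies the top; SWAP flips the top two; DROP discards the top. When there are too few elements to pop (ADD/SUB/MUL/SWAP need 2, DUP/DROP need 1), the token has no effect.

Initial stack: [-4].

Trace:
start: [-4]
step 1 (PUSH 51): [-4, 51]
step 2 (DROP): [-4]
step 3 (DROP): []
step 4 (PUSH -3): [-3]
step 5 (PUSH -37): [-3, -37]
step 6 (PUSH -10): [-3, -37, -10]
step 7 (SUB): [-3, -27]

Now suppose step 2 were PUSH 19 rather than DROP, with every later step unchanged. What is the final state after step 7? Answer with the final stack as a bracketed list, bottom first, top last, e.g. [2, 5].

(re-executing from step 2 with the substitution; state before step 2: [-4, 51])
step 2 (PUSH 19): [-4, 51, 19]
step 3 (DROP): [-4, 51]
step 4 (PUSH -3): [-4, 51, -3]
step 5 (PUSH -37): [-4, 51, -3, -37]
step 6 (PUSH -10): [-4, 51, -3, -37, -10]
step 7 (SUB): [-4, 51, -3, -27]

[-4, 51, -3, -27]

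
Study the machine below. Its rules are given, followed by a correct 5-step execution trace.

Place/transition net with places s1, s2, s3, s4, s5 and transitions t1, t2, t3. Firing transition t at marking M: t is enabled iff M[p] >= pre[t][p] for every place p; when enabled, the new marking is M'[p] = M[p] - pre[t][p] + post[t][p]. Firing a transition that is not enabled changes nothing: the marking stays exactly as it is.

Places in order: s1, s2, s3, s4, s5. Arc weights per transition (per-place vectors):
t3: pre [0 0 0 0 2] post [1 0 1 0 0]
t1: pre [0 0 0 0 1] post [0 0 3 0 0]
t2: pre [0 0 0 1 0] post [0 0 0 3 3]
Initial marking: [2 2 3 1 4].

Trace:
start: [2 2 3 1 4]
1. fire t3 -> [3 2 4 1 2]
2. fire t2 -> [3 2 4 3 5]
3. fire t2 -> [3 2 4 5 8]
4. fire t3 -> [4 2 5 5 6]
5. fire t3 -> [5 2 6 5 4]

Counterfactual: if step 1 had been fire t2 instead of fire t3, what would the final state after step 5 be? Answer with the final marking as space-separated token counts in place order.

(re-executing from step 1 with the substitution; state before step 1: [2 2 3 1 4])
1. fire t2 -> [2 2 3 3 7]
2. fire t2 -> [2 2 3 5 10]
3. fire t2 -> [2 2 3 7 13]
4. fire t3 -> [3 2 4 7 11]
5. fire t3 -> [4 2 5 7 9]

4 2 5 7 9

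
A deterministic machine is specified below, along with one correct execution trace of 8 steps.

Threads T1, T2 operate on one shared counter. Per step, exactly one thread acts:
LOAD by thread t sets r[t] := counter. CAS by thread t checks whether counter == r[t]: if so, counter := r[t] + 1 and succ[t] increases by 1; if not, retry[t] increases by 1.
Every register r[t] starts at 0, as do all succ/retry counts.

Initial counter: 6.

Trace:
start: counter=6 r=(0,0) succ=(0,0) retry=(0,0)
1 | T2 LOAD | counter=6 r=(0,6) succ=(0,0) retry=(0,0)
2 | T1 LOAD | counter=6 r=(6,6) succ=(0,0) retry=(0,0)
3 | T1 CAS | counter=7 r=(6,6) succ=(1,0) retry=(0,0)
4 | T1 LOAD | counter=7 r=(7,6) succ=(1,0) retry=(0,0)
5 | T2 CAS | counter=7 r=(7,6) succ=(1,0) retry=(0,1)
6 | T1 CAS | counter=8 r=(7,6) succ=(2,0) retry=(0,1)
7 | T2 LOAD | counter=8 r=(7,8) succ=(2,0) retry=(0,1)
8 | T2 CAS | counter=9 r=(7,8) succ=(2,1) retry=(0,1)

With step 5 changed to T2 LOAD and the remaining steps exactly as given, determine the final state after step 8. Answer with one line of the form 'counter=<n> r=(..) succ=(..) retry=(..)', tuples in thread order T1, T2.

(re-executing from step 5 with the substitution; state before step 5: counter=7 r=(7,6) succ=(1,0) retry=(0,0))
5 | T2 LOAD | counter=7 r=(7,7) succ=(1,0) retry=(0,0)
6 | T1 CAS | counter=8 r=(7,7) succ=(2,0) retry=(0,0)
7 | T2 LOAD | counter=8 r=(7,8) succ=(2,0) retry=(0,0)
8 | T2 CAS | counter=9 r=(7,8) succ=(2,1) retry=(0,0)

counter=9 r=(7,8) succ=(2,1) retry=(0,0)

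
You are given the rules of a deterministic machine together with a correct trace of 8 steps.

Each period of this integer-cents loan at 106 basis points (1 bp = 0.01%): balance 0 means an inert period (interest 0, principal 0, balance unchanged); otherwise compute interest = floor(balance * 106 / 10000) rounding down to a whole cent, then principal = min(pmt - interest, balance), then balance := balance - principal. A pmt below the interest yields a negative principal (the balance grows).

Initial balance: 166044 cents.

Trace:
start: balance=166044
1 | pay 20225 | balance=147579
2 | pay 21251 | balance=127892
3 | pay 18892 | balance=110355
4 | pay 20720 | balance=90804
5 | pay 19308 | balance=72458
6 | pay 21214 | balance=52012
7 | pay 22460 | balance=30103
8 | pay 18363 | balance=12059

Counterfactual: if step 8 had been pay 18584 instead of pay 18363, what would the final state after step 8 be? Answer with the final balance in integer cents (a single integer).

(re-executing from step 8 with the substitution; state before step 8: balance=30103)
8 | pay 18584 | balance=11838

11838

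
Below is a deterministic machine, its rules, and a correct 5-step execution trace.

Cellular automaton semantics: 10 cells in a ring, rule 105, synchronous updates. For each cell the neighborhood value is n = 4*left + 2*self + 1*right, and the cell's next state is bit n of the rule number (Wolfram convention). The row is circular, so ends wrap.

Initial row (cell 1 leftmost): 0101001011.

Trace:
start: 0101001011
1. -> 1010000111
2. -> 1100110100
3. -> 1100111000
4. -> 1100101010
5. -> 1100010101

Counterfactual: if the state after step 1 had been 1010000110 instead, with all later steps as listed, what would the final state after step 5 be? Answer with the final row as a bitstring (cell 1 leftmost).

1101000100

state after step 1 := 1010000110
2. -> 0100110111
3. -> 1000111101
4. -> 1010100111
5. -> 1101000100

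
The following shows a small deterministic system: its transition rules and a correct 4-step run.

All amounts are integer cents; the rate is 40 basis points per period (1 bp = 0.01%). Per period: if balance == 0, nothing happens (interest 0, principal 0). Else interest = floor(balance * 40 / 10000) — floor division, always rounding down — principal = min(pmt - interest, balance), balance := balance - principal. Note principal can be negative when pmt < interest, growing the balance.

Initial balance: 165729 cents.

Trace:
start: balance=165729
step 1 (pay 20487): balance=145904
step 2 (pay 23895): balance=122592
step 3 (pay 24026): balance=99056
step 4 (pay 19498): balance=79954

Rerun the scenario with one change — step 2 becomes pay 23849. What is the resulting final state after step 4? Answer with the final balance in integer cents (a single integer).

(re-executing from step 2 with the substitution; state before step 2: balance=145904)
step 2 (pay 23849): balance=122638
step 3 (pay 24026): balance=99102
step 4 (pay 19498): balance=80000

80000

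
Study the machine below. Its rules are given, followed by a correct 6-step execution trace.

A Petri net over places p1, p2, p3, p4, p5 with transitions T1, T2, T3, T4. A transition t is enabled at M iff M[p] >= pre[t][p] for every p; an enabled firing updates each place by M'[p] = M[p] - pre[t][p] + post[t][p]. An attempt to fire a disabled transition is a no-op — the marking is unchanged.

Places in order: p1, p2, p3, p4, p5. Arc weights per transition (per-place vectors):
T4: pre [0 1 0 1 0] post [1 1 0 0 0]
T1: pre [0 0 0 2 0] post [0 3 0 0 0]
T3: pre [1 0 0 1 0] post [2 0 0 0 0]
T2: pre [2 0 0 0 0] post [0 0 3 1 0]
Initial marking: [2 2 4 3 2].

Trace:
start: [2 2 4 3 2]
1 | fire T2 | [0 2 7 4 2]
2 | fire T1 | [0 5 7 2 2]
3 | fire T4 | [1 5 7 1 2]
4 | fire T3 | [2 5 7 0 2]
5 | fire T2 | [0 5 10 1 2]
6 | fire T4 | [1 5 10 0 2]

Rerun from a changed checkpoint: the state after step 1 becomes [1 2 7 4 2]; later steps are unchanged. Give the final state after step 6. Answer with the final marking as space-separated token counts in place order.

state after step 1 := [1 2 7 4 2]
2 | fire T1 | [1 5 7 2 2]
3 | fire T4 | [2 5 7 1 2]
4 | fire T3 | [3 5 7 0 2]
5 | fire T2 | [1 5 10 1 2]
6 | fire T4 | [2 5 10 0 2]

2 5 10 0 2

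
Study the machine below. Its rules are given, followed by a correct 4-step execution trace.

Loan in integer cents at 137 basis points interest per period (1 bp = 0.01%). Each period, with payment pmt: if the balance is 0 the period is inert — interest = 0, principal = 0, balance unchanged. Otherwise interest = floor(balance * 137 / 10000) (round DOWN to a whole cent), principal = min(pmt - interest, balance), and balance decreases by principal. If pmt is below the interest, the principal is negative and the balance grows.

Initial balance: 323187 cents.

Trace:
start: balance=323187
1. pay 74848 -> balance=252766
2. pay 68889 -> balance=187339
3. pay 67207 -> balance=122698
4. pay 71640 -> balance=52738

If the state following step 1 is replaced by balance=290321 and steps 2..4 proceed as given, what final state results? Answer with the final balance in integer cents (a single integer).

state after step 1 := balance=290321
2. pay 68889 -> balance=225409
3. pay 67207 -> balance=161290
4. pay 71640 -> balance=91859

91859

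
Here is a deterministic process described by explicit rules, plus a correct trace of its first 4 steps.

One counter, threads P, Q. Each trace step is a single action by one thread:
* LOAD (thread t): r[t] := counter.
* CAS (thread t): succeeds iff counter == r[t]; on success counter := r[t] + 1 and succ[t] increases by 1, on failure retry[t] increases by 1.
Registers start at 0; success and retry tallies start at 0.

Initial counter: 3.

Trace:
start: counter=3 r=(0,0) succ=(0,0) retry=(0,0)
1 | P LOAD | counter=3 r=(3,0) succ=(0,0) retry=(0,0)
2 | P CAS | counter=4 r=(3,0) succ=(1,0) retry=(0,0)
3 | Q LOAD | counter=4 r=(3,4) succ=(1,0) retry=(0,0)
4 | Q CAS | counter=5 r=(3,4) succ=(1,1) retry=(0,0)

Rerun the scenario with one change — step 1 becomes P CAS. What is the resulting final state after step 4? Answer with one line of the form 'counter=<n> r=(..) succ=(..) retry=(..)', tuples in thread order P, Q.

(re-executing from step 1 with the substitution; state before step 1: counter=3 r=(0,0) succ=(0,0) retry=(0,0))
1 | P CAS | counter=3 r=(0,0) succ=(0,0) retry=(1,0)
2 | P CAS | counter=3 r=(0,0) succ=(0,0) retry=(2,0)
3 | Q LOAD | counter=3 r=(0,3) succ=(0,0) retry=(2,0)
4 | Q CAS | counter=4 r=(0,3) succ=(0,1) retry=(2,0)

counter=4 r=(0,3) succ=(0,1) retry=(2,0)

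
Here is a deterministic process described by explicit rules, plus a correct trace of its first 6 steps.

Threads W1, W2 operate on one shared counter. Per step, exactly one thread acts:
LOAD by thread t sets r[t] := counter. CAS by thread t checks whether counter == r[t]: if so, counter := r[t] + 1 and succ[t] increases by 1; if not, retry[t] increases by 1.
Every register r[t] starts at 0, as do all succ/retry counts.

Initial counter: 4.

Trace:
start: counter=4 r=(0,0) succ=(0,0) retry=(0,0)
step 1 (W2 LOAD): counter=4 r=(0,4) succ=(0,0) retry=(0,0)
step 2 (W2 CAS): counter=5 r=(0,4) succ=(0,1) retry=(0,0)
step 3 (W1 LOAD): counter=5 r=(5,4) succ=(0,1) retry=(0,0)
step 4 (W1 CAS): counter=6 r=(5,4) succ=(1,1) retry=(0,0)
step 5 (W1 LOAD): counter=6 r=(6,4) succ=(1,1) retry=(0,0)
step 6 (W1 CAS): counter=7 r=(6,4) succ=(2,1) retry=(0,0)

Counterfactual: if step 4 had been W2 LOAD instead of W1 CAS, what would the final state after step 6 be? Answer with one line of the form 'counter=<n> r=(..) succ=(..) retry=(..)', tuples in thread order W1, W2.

counter=6 r=(5,5) succ=(1,1) retry=(0,0)

(re-executing from step 4 with the substitution; state before step 4: counter=5 r=(5,4) succ=(0,1) retry=(0,0))
step 4 (W2 LOAD): counter=5 r=(5,5) succ=(0,1) retry=(0,0)
step 5 (W1 LOAD): counter=5 r=(5,5) succ=(0,1) retry=(0,0)
step 6 (W1 CAS): counter=6 r=(5,5) succ=(1,1) retry=(0,0)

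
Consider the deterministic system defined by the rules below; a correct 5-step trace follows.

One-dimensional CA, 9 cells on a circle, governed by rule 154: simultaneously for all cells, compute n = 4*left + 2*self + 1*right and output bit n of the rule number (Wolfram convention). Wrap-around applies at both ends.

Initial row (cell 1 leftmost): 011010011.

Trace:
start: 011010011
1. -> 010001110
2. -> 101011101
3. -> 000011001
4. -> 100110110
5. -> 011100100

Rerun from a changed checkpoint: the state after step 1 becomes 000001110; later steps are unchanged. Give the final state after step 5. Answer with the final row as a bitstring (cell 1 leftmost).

011100000

state after step 1 := 000001110
2. -> 000011101
3. -> 100111000
4. -> 011110101
5. -> 011100000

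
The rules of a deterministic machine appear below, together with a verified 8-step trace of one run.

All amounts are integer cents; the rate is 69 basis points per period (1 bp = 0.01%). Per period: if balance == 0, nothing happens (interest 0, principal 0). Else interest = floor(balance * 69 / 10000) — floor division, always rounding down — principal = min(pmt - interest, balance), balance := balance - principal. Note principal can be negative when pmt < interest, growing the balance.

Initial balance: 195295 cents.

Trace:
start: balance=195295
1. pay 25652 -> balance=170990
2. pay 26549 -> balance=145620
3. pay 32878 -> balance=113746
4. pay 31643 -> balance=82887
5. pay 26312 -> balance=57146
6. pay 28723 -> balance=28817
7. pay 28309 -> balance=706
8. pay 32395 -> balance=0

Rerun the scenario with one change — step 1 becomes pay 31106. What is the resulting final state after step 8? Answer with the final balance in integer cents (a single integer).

0

(re-executing from step 1 with the substitution; state before step 1: balance=195295)
1. pay 31106 -> balance=165536
2. pay 26549 -> balance=140129
3. pay 32878 -> balance=108217
4. pay 31643 -> balance=77320
5. pay 26312 -> balance=51541
6. pay 28723 -> balance=23173
7. pay 28309 -> balance=0
8. pay 32395 -> balance=0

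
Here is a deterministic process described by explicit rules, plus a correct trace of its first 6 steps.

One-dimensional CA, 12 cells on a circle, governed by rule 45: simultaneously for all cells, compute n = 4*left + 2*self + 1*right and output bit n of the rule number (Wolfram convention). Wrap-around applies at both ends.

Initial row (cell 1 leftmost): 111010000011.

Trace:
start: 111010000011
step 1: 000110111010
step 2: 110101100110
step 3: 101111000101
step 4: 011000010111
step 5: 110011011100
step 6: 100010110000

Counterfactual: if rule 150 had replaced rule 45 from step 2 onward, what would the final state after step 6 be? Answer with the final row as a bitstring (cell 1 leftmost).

(re-executing steps 2..6 under rule 150; state before step 2: 000110111010)
step 2: 001000010011
step 3: 111100111100
step 4: 011011011011
step 5: 000000000000
step 6: 000000000000

000000000000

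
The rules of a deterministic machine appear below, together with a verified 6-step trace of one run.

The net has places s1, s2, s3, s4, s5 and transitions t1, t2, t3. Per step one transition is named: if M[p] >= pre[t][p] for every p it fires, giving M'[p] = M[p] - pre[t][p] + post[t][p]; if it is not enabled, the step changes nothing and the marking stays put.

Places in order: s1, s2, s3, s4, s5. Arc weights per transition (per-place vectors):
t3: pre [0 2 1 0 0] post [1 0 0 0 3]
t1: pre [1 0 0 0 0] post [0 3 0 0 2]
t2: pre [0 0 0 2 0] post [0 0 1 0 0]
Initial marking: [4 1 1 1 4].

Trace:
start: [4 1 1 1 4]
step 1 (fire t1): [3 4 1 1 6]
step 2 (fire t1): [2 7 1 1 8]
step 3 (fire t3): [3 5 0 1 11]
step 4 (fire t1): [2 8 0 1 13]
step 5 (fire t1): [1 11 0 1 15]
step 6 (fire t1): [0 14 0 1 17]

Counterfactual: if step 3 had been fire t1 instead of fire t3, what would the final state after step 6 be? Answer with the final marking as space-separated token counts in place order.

(re-executing from step 3 with the substitution; state before step 3: [2 7 1 1 8])
step 3 (fire t1): [1 10 1 1 10]
step 4 (fire t1): [0 13 1 1 12]
step 5 (fire t1): [0 13 1 1 12]
step 6 (fire t1): [0 13 1 1 12]

0 13 1 1 12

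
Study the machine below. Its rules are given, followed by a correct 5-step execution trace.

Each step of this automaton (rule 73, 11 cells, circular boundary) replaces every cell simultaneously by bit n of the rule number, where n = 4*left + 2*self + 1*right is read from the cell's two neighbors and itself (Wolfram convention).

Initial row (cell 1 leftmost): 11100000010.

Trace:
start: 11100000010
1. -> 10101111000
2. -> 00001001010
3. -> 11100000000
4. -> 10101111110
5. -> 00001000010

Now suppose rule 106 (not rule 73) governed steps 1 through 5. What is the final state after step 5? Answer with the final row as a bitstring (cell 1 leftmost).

(re-executing steps 1..5 under rule 106; state before step 1: 11100000010)
1. -> 10100000101
2. -> 11000001011
3. -> 01000010110
4. -> 10000101110
5. -> 00001011011

00001011011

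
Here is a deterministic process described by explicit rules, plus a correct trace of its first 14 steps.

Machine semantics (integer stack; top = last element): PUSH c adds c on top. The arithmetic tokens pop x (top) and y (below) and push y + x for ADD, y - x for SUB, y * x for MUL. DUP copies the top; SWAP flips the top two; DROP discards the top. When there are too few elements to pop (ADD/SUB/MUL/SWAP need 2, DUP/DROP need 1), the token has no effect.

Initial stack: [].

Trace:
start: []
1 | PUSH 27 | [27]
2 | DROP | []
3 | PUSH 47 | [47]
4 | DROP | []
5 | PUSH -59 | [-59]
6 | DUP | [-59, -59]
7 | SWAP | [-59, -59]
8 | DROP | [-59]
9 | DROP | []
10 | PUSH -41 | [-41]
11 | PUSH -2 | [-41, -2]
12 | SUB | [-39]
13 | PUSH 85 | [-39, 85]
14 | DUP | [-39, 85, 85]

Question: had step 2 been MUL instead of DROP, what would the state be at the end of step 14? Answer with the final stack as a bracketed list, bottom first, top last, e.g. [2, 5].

(re-executing from step 2 with the substitution; state before step 2: [27])
2 | MUL | [27]
3 | PUSH 47 | [27, 47]
4 | DROP | [27]
5 | PUSH -59 | [27, -59]
6 | DUP | [27, -59, -59]
7 | SWAP | [27, -59, -59]
8 | DROP | [27, -59]
9 | DROP | [27]
10 | PUSH -41 | [27, -41]
11 | PUSH -2 | [27, -41, -2]
12 | SUB | [27, -39]
13 | PUSH 85 | [27, -39, 85]
14 | DUP | [27, -39, 85, 85]

[27, -39, 85, 85]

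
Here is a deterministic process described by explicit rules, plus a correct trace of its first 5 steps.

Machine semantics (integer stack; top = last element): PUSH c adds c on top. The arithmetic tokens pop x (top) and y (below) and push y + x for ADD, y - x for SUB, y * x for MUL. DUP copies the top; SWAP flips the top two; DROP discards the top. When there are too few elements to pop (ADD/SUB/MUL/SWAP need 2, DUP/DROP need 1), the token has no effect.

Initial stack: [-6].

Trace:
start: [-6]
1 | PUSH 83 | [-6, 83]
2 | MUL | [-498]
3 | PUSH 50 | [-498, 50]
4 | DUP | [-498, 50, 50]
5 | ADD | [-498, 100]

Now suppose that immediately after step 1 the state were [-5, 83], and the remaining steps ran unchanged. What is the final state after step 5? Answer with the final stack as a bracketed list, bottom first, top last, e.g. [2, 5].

[-415, 100]

state after step 1 := [-5, 83]
2 | MUL | [-415]
3 | PUSH 50 | [-415, 50]
4 | DUP | [-415, 50, 50]
5 | ADD | [-415, 100]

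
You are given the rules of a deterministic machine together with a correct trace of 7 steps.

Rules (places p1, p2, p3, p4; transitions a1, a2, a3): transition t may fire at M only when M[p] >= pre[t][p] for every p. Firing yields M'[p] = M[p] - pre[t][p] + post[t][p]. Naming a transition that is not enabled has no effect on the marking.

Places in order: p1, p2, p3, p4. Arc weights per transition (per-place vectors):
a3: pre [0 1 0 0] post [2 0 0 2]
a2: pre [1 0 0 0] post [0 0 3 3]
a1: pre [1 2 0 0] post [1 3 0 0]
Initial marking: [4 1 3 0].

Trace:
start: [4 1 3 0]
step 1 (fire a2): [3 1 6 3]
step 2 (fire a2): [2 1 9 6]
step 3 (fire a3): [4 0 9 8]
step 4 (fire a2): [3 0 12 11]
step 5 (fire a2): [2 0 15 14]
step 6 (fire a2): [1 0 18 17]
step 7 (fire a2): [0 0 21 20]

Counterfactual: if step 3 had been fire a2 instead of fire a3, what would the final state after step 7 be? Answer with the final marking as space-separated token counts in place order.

0 1 15 12

(re-executing from step 3 with the substitution; state before step 3: [2 1 9 6])
step 3 (fire a2): [1 1 12 9]
step 4 (fire a2): [0 1 15 12]
step 5 (fire a2): [0 1 15 12]
step 6 (fire a2): [0 1 15 12]
step 7 (fire a2): [0 1 15 12]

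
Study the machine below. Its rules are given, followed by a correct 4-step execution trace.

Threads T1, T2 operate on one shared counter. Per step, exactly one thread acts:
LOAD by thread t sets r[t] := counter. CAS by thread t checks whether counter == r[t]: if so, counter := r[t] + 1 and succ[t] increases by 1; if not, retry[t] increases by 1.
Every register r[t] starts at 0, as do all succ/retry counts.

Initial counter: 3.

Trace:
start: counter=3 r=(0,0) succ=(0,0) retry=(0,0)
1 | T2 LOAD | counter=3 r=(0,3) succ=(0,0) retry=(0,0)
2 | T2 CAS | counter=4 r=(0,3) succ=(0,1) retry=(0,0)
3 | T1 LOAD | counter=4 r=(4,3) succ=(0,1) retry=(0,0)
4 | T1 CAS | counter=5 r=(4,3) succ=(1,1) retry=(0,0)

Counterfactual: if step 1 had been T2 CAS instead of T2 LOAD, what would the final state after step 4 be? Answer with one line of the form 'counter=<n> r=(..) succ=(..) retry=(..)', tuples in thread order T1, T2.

counter=4 r=(3,0) succ=(1,0) retry=(0,2)

(re-executing from step 1 with the substitution; state before step 1: counter=3 r=(0,0) succ=(0,0) retry=(0,0))
1 | T2 CAS | counter=3 r=(0,0) succ=(0,0) retry=(0,1)
2 | T2 CAS | counter=3 r=(0,0) succ=(0,0) retry=(0,2)
3 | T1 LOAD | counter=3 r=(3,0) succ=(0,0) retry=(0,2)
4 | T1 CAS | counter=4 r=(3,0) succ=(1,0) retry=(0,2)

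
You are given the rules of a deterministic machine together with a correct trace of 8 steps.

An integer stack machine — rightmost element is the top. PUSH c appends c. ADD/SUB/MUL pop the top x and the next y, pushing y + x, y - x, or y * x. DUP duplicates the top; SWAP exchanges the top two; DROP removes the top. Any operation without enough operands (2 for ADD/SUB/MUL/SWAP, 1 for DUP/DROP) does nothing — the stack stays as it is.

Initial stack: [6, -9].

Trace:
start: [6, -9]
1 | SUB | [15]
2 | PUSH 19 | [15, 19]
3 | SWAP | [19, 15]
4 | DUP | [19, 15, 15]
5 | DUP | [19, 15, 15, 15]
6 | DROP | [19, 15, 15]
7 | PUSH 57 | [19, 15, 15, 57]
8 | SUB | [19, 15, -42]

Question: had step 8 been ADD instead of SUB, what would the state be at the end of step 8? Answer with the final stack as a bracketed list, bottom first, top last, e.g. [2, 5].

(re-executing from step 8 with the substitution; state before step 8: [19, 15, 15, 57])
8 | ADD | [19, 15, 72]

[19, 15, 72]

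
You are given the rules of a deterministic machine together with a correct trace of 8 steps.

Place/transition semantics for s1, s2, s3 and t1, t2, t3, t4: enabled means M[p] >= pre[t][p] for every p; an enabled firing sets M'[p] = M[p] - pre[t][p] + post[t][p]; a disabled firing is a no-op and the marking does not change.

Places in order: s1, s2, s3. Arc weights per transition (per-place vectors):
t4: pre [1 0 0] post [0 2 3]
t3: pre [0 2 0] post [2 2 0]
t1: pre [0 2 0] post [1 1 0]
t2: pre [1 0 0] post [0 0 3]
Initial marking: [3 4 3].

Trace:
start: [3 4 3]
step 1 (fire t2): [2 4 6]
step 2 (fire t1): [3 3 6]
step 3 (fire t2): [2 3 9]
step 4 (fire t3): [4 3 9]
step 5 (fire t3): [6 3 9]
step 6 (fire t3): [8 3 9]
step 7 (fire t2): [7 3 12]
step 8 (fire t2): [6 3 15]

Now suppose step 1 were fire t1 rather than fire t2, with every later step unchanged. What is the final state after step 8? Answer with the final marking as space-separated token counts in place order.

(re-executing from step 1 with the substitution; state before step 1: [3 4 3])
step 1 (fire t1): [4 3 3]
step 2 (fire t1): [5 2 3]
step 3 (fire t2): [4 2 6]
step 4 (fire t3): [6 2 6]
step 5 (fire t3): [8 2 6]
step 6 (fire t3): [10 2 6]
step 7 (fire t2): [9 2 9]
step 8 (fire t2): [8 2 12]

8 2 12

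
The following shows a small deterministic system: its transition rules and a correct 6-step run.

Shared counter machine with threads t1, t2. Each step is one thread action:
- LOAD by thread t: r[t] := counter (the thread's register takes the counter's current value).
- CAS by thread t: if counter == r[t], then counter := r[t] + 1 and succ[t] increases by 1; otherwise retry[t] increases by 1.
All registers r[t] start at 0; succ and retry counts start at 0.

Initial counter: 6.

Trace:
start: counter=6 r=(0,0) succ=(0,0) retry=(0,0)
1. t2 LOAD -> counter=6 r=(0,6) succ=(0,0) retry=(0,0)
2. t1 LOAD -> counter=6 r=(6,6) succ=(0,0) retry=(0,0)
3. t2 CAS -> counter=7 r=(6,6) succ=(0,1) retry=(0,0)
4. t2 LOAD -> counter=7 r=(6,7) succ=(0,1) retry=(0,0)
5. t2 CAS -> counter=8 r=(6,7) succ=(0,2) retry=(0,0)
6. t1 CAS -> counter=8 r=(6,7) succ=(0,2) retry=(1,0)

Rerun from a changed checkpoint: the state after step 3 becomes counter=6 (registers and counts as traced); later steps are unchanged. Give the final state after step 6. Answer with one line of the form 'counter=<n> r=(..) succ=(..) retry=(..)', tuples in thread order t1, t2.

state after step 3 := counter=6 r=(6,6) succ=(0,1) retry=(0,0)
4. t2 LOAD -> counter=6 r=(6,6) succ=(0,1) retry=(0,0)
5. t2 CAS -> counter=7 r=(6,6) succ=(0,2) retry=(0,0)
6. t1 CAS -> counter=7 r=(6,6) succ=(0,2) retry=(1,0)

counter=7 r=(6,6) succ=(0,2) retry=(1,0)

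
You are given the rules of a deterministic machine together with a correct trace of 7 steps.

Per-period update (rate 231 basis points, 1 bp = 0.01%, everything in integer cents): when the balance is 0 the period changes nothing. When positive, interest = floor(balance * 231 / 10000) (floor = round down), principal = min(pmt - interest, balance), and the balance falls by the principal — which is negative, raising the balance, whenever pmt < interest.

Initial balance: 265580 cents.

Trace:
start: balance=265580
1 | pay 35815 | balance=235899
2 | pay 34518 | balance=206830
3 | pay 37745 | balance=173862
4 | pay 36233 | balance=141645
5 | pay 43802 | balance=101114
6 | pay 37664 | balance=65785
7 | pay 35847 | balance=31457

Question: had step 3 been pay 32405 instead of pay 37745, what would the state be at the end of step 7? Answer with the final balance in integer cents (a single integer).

(re-executing from step 3 with the substitution; state before step 3: balance=206830)
3 | pay 32405 | balance=179202
4 | pay 36233 | balance=147108
5 | pay 43802 | balance=106704
6 | pay 37664 | balance=71504
7 | pay 35847 | balance=37308

37308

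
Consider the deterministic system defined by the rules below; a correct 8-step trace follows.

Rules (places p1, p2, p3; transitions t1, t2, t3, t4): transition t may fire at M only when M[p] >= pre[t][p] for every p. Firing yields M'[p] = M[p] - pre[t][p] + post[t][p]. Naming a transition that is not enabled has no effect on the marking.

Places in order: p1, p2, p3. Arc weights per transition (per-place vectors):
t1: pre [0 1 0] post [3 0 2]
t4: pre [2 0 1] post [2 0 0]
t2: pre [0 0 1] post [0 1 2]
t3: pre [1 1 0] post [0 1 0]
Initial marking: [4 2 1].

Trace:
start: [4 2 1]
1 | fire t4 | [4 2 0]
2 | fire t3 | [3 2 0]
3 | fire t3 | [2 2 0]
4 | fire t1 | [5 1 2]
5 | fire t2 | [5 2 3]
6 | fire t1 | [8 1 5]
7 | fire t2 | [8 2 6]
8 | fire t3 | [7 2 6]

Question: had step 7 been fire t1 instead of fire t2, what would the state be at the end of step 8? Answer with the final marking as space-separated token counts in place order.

11 0 7

(re-executing from step 7 with the substitution; state before step 7: [8 1 5])
7 | fire t1 | [11 0 7]
8 | fire t3 | [11 0 7]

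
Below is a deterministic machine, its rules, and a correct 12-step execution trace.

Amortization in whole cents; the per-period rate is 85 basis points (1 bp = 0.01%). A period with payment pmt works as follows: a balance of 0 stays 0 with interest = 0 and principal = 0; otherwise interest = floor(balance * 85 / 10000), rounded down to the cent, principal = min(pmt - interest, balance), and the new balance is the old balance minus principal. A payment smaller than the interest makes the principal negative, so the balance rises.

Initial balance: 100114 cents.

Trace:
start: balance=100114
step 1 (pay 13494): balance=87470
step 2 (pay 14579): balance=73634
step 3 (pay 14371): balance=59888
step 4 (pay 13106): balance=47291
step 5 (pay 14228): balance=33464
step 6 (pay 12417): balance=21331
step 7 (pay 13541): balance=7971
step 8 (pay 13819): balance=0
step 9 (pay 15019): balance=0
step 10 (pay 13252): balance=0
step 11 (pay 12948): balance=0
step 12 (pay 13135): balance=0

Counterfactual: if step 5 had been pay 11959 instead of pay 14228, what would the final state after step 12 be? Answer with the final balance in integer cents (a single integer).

0

(re-executing from step 5 with the substitution; state before step 5: balance=47291)
step 5 (pay 11959): balance=35733
step 6 (pay 12417): balance=23619
step 7 (pay 13541): balance=10278
step 8 (pay 13819): balance=0
step 9 (pay 15019): balance=0
step 10 (pay 13252): balance=0
step 11 (pay 12948): balance=0
step 12 (pay 13135): balance=0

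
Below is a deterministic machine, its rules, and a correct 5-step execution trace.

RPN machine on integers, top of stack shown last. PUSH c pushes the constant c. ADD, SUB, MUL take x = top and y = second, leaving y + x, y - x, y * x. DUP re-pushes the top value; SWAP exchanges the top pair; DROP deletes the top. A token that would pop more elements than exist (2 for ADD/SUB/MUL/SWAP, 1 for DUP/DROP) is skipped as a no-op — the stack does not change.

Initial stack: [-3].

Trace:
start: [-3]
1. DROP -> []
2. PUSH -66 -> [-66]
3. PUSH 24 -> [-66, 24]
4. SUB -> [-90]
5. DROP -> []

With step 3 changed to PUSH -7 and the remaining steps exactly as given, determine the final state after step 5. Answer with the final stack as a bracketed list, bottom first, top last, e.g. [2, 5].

[]

(re-executing from step 3 with the substitution; state before step 3: [-66])
3. PUSH -7 -> [-66, -7]
4. SUB -> [-59]
5. DROP -> []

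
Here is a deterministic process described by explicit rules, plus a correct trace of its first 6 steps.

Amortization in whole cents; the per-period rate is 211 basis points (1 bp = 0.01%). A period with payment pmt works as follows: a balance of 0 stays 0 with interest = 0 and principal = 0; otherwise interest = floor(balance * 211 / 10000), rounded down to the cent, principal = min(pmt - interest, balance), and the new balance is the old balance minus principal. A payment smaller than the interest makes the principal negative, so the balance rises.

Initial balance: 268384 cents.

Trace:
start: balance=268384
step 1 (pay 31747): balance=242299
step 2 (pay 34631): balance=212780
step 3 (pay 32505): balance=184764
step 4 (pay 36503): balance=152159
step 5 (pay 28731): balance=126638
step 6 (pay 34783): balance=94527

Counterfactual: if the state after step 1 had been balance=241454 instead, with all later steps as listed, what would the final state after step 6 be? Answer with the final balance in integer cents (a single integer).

state after step 1 := balance=241454
step 2 (pay 34631): balance=211917
step 3 (pay 32505): balance=183883
step 4 (pay 36503): balance=151259
step 5 (pay 28731): balance=125719
step 6 (pay 34783): balance=93588

93588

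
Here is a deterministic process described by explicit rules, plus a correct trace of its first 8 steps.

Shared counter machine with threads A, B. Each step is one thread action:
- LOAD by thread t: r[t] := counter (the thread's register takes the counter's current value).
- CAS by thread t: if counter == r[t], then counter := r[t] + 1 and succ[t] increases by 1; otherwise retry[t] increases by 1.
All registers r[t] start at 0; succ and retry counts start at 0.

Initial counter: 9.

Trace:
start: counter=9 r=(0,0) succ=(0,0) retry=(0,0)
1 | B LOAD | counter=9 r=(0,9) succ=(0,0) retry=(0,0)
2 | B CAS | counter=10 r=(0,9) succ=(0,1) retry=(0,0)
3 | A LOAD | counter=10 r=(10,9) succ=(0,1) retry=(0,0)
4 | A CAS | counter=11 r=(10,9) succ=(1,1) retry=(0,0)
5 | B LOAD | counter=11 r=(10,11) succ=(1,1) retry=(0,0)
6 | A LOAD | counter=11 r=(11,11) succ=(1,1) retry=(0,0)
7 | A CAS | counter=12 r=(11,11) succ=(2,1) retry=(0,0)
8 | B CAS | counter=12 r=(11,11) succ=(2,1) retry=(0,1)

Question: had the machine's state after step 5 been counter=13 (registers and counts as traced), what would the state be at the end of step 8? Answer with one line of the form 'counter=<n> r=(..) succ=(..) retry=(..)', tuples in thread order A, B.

counter=14 r=(13,11) succ=(2,1) retry=(0,1)

state after step 5 := counter=13 r=(10,11) succ=(1,1) retry=(0,0)
6 | A LOAD | counter=13 r=(13,11) succ=(1,1) retry=(0,0)
7 | A CAS | counter=14 r=(13,11) succ=(2,1) retry=(0,0)
8 | B CAS | counter=14 r=(13,11) succ=(2,1) retry=(0,1)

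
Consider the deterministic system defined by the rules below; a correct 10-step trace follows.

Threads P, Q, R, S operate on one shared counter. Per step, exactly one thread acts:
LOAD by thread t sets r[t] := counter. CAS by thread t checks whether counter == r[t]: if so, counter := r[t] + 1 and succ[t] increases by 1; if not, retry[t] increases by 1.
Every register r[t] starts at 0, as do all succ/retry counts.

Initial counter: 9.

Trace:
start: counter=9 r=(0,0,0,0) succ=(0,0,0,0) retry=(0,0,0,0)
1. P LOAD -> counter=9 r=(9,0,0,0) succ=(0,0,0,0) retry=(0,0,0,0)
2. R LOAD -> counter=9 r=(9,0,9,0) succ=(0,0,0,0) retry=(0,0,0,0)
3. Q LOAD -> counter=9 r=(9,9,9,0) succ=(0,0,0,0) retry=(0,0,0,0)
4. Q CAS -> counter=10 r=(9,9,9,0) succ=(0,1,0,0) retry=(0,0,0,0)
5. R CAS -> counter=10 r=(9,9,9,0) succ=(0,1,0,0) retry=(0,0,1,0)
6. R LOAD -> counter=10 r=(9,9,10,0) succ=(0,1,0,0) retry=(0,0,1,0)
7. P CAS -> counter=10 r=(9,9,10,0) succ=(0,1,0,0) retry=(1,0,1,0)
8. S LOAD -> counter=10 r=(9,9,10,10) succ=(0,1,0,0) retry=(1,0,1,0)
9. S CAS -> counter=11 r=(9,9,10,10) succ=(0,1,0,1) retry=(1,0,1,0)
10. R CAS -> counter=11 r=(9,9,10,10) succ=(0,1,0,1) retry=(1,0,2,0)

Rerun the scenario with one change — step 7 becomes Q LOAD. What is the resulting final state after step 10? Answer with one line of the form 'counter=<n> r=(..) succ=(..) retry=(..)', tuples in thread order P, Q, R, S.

counter=11 r=(9,10,10,10) succ=(0,1,0,1) retry=(0,0,2,0)

(re-executing from step 7 with the substitution; state before step 7: counter=10 r=(9,9,10,0) succ=(0,1,0,0) retry=(0,0,1,0))
7. Q LOAD -> counter=10 r=(9,10,10,0) succ=(0,1,0,0) retry=(0,0,1,0)
8. S LOAD -> counter=10 r=(9,10,10,10) succ=(0,1,0,0) retry=(0,0,1,0)
9. S CAS -> counter=11 r=(9,10,10,10) succ=(0,1,0,1) retry=(0,0,1,0)
10. R CAS -> counter=11 r=(9,10,10,10) succ=(0,1,0,1) retry=(0,0,2,0)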